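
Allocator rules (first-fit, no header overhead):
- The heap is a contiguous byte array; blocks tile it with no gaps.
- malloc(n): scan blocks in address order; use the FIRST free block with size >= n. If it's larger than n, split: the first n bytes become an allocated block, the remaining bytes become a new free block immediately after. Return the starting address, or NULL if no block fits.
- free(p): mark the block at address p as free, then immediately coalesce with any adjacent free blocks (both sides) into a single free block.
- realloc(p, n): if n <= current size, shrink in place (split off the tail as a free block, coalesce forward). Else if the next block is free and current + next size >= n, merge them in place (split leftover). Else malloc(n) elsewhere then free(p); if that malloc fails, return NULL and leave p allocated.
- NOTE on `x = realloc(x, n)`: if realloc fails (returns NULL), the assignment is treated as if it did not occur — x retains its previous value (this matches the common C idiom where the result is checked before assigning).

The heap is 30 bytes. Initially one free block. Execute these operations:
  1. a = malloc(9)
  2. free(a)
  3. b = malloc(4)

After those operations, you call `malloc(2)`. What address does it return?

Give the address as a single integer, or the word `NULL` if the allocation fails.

Answer: 4

Derivation:
Op 1: a = malloc(9) -> a = 0; heap: [0-8 ALLOC][9-29 FREE]
Op 2: free(a) -> (freed a); heap: [0-29 FREE]
Op 3: b = malloc(4) -> b = 0; heap: [0-3 ALLOC][4-29 FREE]
malloc(2): first-fit scan over [0-3 ALLOC][4-29 FREE] -> 4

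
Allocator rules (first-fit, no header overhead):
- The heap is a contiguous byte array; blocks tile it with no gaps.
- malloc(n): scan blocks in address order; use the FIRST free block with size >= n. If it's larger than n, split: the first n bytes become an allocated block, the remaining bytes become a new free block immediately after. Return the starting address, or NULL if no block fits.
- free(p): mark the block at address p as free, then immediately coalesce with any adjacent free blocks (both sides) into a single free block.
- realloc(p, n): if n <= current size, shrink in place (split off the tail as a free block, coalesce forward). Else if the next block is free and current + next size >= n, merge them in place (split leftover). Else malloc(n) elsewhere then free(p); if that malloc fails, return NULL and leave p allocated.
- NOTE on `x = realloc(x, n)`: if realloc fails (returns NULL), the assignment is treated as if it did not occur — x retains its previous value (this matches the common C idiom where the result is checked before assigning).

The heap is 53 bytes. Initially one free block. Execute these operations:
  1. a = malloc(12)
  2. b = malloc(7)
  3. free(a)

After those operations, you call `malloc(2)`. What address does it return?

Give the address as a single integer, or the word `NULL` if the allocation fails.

Answer: 0

Derivation:
Op 1: a = malloc(12) -> a = 0; heap: [0-11 ALLOC][12-52 FREE]
Op 2: b = malloc(7) -> b = 12; heap: [0-11 ALLOC][12-18 ALLOC][19-52 FREE]
Op 3: free(a) -> (freed a); heap: [0-11 FREE][12-18 ALLOC][19-52 FREE]
malloc(2): first-fit scan over [0-11 FREE][12-18 ALLOC][19-52 FREE] -> 0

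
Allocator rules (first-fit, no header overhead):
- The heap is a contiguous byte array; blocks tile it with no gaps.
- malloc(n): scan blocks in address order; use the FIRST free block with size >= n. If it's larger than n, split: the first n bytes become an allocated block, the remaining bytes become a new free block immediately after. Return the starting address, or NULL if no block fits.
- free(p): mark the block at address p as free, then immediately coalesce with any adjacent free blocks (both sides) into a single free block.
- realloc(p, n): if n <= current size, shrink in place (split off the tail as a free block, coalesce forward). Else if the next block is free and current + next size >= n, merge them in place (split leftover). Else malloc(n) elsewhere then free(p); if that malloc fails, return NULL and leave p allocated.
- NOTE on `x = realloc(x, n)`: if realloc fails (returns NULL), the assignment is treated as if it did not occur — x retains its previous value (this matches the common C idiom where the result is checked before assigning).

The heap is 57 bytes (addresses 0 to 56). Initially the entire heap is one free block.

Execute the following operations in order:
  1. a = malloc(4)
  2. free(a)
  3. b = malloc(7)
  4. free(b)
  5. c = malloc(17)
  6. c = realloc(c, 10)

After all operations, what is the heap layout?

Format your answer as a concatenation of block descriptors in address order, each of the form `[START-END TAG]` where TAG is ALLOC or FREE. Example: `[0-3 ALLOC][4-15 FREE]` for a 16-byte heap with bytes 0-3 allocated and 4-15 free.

Op 1: a = malloc(4) -> a = 0; heap: [0-3 ALLOC][4-56 FREE]
Op 2: free(a) -> (freed a); heap: [0-56 FREE]
Op 3: b = malloc(7) -> b = 0; heap: [0-6 ALLOC][7-56 FREE]
Op 4: free(b) -> (freed b); heap: [0-56 FREE]
Op 5: c = malloc(17) -> c = 0; heap: [0-16 ALLOC][17-56 FREE]
Op 6: c = realloc(c, 10) -> c = 0; heap: [0-9 ALLOC][10-56 FREE]

Answer: [0-9 ALLOC][10-56 FREE]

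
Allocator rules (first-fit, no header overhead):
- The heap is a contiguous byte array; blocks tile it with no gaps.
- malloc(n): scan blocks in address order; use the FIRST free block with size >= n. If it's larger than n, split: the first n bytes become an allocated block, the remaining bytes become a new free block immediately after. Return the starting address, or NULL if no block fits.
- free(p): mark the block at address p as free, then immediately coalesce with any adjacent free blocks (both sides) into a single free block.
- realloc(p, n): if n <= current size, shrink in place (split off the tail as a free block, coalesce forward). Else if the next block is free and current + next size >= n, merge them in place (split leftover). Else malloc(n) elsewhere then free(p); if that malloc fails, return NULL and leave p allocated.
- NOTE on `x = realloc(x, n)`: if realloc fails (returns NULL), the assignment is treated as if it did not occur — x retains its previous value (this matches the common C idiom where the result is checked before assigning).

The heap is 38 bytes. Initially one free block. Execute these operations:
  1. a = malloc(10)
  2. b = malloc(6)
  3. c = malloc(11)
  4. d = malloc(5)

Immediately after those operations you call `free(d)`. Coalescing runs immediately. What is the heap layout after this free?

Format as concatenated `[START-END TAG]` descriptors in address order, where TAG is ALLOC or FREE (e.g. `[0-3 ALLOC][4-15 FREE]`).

Answer: [0-9 ALLOC][10-15 ALLOC][16-26 ALLOC][27-37 FREE]

Derivation:
Op 1: a = malloc(10) -> a = 0; heap: [0-9 ALLOC][10-37 FREE]
Op 2: b = malloc(6) -> b = 10; heap: [0-9 ALLOC][10-15 ALLOC][16-37 FREE]
Op 3: c = malloc(11) -> c = 16; heap: [0-9 ALLOC][10-15 ALLOC][16-26 ALLOC][27-37 FREE]
Op 4: d = malloc(5) -> d = 27; heap: [0-9 ALLOC][10-15 ALLOC][16-26 ALLOC][27-31 ALLOC][32-37 FREE]
free(d): d = 27 -> block [27-31 ALLOC]; mark free, coalesce with adjacent free neighbors -> [0-9 ALLOC][10-15 ALLOC][16-26 ALLOC][27-37 FREE]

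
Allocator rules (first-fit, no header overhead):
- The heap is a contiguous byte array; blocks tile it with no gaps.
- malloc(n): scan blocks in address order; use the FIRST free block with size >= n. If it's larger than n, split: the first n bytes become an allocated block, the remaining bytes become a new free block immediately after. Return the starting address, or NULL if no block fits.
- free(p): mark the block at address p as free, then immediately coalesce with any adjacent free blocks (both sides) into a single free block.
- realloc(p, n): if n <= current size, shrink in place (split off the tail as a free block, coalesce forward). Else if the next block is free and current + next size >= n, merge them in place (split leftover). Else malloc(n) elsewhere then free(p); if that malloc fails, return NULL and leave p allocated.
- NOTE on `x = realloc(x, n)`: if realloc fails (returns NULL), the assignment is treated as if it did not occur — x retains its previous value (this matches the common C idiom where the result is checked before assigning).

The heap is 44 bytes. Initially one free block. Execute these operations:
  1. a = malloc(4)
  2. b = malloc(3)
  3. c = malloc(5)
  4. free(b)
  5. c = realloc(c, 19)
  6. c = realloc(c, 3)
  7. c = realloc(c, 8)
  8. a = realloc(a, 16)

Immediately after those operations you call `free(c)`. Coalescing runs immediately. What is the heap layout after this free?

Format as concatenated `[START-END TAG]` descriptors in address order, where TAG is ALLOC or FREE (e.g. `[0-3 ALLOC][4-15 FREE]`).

Op 1: a = malloc(4) -> a = 0; heap: [0-3 ALLOC][4-43 FREE]
Op 2: b = malloc(3) -> b = 4; heap: [0-3 ALLOC][4-6 ALLOC][7-43 FREE]
Op 3: c = malloc(5) -> c = 7; heap: [0-3 ALLOC][4-6 ALLOC][7-11 ALLOC][12-43 FREE]
Op 4: free(b) -> (freed b); heap: [0-3 ALLOC][4-6 FREE][7-11 ALLOC][12-43 FREE]
Op 5: c = realloc(c, 19) -> c = 7; heap: [0-3 ALLOC][4-6 FREE][7-25 ALLOC][26-43 FREE]
Op 6: c = realloc(c, 3) -> c = 7; heap: [0-3 ALLOC][4-6 FREE][7-9 ALLOC][10-43 FREE]
Op 7: c = realloc(c, 8) -> c = 7; heap: [0-3 ALLOC][4-6 FREE][7-14 ALLOC][15-43 FREE]
Op 8: a = realloc(a, 16) -> a = 15; heap: [0-6 FREE][7-14 ALLOC][15-30 ALLOC][31-43 FREE]
free(c): c = 7 -> block [7-14 ALLOC]; mark free, coalesce with adjacent free neighbors -> [0-14 FREE][15-30 ALLOC][31-43 FREE]

Answer: [0-14 FREE][15-30 ALLOC][31-43 FREE]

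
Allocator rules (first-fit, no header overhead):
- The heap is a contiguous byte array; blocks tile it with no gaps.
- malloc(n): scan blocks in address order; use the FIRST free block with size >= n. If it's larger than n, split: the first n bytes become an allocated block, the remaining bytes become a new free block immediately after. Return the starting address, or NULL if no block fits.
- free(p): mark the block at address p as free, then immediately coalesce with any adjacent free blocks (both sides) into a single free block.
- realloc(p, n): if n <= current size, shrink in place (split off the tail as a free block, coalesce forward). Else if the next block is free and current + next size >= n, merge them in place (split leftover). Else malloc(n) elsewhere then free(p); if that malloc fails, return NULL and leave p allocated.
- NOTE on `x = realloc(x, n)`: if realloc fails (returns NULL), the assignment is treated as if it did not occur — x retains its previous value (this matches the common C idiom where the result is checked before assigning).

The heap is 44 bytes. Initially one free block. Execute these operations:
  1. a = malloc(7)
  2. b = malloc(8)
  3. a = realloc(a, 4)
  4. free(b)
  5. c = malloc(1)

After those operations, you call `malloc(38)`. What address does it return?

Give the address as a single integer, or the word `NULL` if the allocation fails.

Answer: 5

Derivation:
Op 1: a = malloc(7) -> a = 0; heap: [0-6 ALLOC][7-43 FREE]
Op 2: b = malloc(8) -> b = 7; heap: [0-6 ALLOC][7-14 ALLOC][15-43 FREE]
Op 3: a = realloc(a, 4) -> a = 0; heap: [0-3 ALLOC][4-6 FREE][7-14 ALLOC][15-43 FREE]
Op 4: free(b) -> (freed b); heap: [0-3 ALLOC][4-43 FREE]
Op 5: c = malloc(1) -> c = 4; heap: [0-3 ALLOC][4-4 ALLOC][5-43 FREE]
malloc(38): first-fit scan over [0-3 ALLOC][4-4 ALLOC][5-43 FREE] -> 5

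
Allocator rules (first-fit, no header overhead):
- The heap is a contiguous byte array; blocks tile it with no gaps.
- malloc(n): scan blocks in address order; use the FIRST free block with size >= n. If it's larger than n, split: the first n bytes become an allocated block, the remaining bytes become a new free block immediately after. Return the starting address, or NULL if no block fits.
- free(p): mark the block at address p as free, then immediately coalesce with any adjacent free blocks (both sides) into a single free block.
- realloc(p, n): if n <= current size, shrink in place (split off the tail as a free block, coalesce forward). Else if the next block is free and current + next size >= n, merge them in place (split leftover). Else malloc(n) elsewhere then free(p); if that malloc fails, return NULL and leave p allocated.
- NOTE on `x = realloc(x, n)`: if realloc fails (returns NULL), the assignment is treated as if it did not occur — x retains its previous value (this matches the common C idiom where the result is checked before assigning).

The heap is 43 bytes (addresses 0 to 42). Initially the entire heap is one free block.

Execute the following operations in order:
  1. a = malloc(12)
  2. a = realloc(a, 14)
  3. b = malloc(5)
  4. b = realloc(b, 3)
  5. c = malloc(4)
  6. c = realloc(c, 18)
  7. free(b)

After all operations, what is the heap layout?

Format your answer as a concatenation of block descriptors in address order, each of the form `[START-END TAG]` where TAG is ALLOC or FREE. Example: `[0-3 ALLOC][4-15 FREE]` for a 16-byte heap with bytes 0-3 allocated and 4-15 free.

Answer: [0-13 ALLOC][14-16 FREE][17-34 ALLOC][35-42 FREE]

Derivation:
Op 1: a = malloc(12) -> a = 0; heap: [0-11 ALLOC][12-42 FREE]
Op 2: a = realloc(a, 14) -> a = 0; heap: [0-13 ALLOC][14-42 FREE]
Op 3: b = malloc(5) -> b = 14; heap: [0-13 ALLOC][14-18 ALLOC][19-42 FREE]
Op 4: b = realloc(b, 3) -> b = 14; heap: [0-13 ALLOC][14-16 ALLOC][17-42 FREE]
Op 5: c = malloc(4) -> c = 17; heap: [0-13 ALLOC][14-16 ALLOC][17-20 ALLOC][21-42 FREE]
Op 6: c = realloc(c, 18) -> c = 17; heap: [0-13 ALLOC][14-16 ALLOC][17-34 ALLOC][35-42 FREE]
Op 7: free(b) -> (freed b); heap: [0-13 ALLOC][14-16 FREE][17-34 ALLOC][35-42 FREE]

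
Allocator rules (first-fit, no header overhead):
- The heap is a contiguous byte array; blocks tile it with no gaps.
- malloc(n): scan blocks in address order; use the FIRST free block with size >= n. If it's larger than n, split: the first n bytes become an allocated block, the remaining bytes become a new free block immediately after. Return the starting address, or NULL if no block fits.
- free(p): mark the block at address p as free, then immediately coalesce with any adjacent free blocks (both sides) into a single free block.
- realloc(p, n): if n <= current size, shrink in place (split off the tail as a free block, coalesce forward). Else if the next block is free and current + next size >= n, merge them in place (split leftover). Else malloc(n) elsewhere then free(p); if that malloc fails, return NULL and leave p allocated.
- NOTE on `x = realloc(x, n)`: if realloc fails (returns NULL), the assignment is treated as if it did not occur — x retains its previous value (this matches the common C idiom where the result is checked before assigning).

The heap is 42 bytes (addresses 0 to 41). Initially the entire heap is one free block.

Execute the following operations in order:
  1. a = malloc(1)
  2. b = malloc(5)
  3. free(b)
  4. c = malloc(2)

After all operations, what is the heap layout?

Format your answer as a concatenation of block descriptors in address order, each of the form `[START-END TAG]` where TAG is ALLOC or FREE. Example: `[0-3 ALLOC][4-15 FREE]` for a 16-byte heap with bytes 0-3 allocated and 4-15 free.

Answer: [0-0 ALLOC][1-2 ALLOC][3-41 FREE]

Derivation:
Op 1: a = malloc(1) -> a = 0; heap: [0-0 ALLOC][1-41 FREE]
Op 2: b = malloc(5) -> b = 1; heap: [0-0 ALLOC][1-5 ALLOC][6-41 FREE]
Op 3: free(b) -> (freed b); heap: [0-0 ALLOC][1-41 FREE]
Op 4: c = malloc(2) -> c = 1; heap: [0-0 ALLOC][1-2 ALLOC][3-41 FREE]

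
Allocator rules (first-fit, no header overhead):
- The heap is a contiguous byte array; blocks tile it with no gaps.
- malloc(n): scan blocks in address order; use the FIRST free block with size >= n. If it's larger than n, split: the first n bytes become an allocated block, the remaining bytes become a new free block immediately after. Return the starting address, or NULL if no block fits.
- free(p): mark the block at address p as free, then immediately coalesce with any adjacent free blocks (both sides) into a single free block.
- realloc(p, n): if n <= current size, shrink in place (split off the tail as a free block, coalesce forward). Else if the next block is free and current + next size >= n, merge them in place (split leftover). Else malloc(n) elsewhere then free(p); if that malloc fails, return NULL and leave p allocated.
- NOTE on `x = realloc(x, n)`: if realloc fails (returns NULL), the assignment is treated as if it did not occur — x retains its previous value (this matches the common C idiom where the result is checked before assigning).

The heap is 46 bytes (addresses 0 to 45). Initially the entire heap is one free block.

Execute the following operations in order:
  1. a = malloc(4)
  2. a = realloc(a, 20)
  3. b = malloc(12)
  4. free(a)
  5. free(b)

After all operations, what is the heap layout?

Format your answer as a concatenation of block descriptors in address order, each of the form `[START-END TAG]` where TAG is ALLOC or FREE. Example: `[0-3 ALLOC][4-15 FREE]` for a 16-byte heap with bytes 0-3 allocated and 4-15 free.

Answer: [0-45 FREE]

Derivation:
Op 1: a = malloc(4) -> a = 0; heap: [0-3 ALLOC][4-45 FREE]
Op 2: a = realloc(a, 20) -> a = 0; heap: [0-19 ALLOC][20-45 FREE]
Op 3: b = malloc(12) -> b = 20; heap: [0-19 ALLOC][20-31 ALLOC][32-45 FREE]
Op 4: free(a) -> (freed a); heap: [0-19 FREE][20-31 ALLOC][32-45 FREE]
Op 5: free(b) -> (freed b); heap: [0-45 FREE]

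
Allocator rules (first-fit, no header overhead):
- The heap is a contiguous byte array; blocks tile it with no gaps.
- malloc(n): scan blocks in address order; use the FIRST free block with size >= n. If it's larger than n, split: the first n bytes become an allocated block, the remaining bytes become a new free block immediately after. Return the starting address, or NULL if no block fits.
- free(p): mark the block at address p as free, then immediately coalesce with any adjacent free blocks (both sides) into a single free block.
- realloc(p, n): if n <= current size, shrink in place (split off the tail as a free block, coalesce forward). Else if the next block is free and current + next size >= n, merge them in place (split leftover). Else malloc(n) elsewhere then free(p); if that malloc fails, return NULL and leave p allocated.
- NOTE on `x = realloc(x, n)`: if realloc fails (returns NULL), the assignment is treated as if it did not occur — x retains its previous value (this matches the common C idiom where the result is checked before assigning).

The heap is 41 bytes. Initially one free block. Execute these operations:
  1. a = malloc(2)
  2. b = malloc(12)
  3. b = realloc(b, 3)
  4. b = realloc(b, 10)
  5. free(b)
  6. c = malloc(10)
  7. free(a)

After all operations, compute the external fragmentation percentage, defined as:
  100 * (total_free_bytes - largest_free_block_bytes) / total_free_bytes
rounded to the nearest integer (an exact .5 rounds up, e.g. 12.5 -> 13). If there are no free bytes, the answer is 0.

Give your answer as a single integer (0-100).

Op 1: a = malloc(2) -> a = 0; heap: [0-1 ALLOC][2-40 FREE]
Op 2: b = malloc(12) -> b = 2; heap: [0-1 ALLOC][2-13 ALLOC][14-40 FREE]
Op 3: b = realloc(b, 3) -> b = 2; heap: [0-1 ALLOC][2-4 ALLOC][5-40 FREE]
Op 4: b = realloc(b, 10) -> b = 2; heap: [0-1 ALLOC][2-11 ALLOC][12-40 FREE]
Op 5: free(b) -> (freed b); heap: [0-1 ALLOC][2-40 FREE]
Op 6: c = malloc(10) -> c = 2; heap: [0-1 ALLOC][2-11 ALLOC][12-40 FREE]
Op 7: free(a) -> (freed a); heap: [0-1 FREE][2-11 ALLOC][12-40 FREE]
Free blocks: [2 29] total_free=31 largest=29 -> 100*(31-29)/31 = 200/31 ≈ 6.452 -> rounds to 6

Answer: 6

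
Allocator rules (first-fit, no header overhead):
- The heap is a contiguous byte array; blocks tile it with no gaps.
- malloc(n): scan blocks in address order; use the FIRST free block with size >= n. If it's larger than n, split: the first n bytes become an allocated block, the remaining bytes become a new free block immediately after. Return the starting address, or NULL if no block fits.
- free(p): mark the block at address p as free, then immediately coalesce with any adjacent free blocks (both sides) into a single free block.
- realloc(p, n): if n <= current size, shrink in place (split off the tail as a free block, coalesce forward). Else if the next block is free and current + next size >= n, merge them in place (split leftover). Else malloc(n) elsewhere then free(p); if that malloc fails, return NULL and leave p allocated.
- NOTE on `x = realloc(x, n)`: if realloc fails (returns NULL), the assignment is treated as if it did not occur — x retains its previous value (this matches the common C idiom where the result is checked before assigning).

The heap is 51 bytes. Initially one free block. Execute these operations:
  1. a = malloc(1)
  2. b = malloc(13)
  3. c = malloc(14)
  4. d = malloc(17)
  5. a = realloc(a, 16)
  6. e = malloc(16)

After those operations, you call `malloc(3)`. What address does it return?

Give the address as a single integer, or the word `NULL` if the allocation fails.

Op 1: a = malloc(1) -> a = 0; heap: [0-0 ALLOC][1-50 FREE]
Op 2: b = malloc(13) -> b = 1; heap: [0-0 ALLOC][1-13 ALLOC][14-50 FREE]
Op 3: c = malloc(14) -> c = 14; heap: [0-0 ALLOC][1-13 ALLOC][14-27 ALLOC][28-50 FREE]
Op 4: d = malloc(17) -> d = 28; heap: [0-0 ALLOC][1-13 ALLOC][14-27 ALLOC][28-44 ALLOC][45-50 FREE]
Op 5: a = realloc(a, 16) -> NULL (a unchanged); heap: [0-0 ALLOC][1-13 ALLOC][14-27 ALLOC][28-44 ALLOC][45-50 FREE]
Op 6: e = malloc(16) -> e = NULL; heap: [0-0 ALLOC][1-13 ALLOC][14-27 ALLOC][28-44 ALLOC][45-50 FREE]
malloc(3): first-fit scan over [0-0 ALLOC][1-13 ALLOC][14-27 ALLOC][28-44 ALLOC][45-50 FREE] -> 45

Answer: 45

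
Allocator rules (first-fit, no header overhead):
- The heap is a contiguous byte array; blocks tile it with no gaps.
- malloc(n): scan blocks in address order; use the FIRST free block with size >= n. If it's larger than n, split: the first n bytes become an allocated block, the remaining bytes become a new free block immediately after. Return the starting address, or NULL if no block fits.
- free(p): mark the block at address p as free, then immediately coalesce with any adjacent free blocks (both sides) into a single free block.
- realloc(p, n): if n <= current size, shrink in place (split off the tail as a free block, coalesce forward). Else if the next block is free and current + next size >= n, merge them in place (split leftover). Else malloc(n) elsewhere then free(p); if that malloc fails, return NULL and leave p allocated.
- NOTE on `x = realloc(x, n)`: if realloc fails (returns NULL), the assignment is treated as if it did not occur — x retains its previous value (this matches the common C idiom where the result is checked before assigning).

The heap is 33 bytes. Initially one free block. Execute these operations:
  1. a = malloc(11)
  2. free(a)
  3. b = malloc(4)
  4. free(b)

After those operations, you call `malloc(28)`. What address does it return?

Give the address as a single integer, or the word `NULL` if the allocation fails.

Op 1: a = malloc(11) -> a = 0; heap: [0-10 ALLOC][11-32 FREE]
Op 2: free(a) -> (freed a); heap: [0-32 FREE]
Op 3: b = malloc(4) -> b = 0; heap: [0-3 ALLOC][4-32 FREE]
Op 4: free(b) -> (freed b); heap: [0-32 FREE]
malloc(28): first-fit scan over [0-32 FREE] -> 0

Answer: 0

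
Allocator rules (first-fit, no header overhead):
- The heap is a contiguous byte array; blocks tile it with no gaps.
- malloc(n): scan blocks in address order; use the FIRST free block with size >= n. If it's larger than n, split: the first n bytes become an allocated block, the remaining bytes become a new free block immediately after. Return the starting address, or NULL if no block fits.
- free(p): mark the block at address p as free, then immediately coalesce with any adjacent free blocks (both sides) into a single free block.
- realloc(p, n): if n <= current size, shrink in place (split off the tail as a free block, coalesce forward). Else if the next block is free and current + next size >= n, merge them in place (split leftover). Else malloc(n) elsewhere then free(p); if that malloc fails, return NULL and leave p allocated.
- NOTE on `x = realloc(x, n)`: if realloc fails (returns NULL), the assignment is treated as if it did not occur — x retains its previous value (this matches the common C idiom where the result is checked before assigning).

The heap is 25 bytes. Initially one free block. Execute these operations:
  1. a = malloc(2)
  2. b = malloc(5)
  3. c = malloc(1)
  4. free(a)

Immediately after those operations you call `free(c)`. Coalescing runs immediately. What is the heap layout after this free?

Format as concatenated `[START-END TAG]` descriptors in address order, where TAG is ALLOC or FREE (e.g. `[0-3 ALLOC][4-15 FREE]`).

Answer: [0-1 FREE][2-6 ALLOC][7-24 FREE]

Derivation:
Op 1: a = malloc(2) -> a = 0; heap: [0-1 ALLOC][2-24 FREE]
Op 2: b = malloc(5) -> b = 2; heap: [0-1 ALLOC][2-6 ALLOC][7-24 FREE]
Op 3: c = malloc(1) -> c = 7; heap: [0-1 ALLOC][2-6 ALLOC][7-7 ALLOC][8-24 FREE]
Op 4: free(a) -> (freed a); heap: [0-1 FREE][2-6 ALLOC][7-7 ALLOC][8-24 FREE]
free(c): c = 7 -> block [7-7 ALLOC]; mark free, coalesce with adjacent free neighbors -> [0-1 FREE][2-6 ALLOC][7-24 FREE]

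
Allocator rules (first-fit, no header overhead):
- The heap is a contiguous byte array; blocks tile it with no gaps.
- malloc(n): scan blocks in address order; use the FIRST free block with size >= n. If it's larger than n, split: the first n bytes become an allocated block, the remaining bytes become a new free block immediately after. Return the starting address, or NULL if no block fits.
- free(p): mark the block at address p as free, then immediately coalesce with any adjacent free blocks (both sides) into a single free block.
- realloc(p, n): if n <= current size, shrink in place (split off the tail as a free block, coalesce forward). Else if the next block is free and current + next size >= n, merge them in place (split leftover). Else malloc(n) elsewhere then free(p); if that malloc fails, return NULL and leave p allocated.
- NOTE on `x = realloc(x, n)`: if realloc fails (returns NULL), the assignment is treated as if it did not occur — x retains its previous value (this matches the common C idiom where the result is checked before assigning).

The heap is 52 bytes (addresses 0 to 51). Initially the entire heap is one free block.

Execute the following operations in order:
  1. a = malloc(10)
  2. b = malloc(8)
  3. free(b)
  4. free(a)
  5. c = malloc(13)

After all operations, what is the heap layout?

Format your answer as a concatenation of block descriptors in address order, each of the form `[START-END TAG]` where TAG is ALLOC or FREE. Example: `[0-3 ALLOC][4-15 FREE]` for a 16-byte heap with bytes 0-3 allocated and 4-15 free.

Answer: [0-12 ALLOC][13-51 FREE]

Derivation:
Op 1: a = malloc(10) -> a = 0; heap: [0-9 ALLOC][10-51 FREE]
Op 2: b = malloc(8) -> b = 10; heap: [0-9 ALLOC][10-17 ALLOC][18-51 FREE]
Op 3: free(b) -> (freed b); heap: [0-9 ALLOC][10-51 FREE]
Op 4: free(a) -> (freed a); heap: [0-51 FREE]
Op 5: c = malloc(13) -> c = 0; heap: [0-12 ALLOC][13-51 FREE]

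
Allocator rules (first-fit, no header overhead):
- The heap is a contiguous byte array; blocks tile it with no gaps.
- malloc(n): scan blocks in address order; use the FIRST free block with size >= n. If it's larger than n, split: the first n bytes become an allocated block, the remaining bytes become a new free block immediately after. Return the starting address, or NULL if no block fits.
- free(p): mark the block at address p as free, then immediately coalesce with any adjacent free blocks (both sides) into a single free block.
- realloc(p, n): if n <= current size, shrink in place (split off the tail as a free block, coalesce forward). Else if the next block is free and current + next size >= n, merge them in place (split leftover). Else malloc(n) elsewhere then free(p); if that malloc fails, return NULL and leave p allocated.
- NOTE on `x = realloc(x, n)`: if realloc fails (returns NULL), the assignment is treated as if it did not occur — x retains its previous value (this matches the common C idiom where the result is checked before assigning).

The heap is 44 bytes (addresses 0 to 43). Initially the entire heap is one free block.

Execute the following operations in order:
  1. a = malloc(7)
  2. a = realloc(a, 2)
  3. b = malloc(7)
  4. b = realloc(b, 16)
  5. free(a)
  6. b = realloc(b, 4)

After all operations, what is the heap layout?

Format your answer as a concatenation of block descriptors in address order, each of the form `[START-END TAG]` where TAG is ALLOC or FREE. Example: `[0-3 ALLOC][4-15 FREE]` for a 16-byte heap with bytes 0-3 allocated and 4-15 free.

Op 1: a = malloc(7) -> a = 0; heap: [0-6 ALLOC][7-43 FREE]
Op 2: a = realloc(a, 2) -> a = 0; heap: [0-1 ALLOC][2-43 FREE]
Op 3: b = malloc(7) -> b = 2; heap: [0-1 ALLOC][2-8 ALLOC][9-43 FREE]
Op 4: b = realloc(b, 16) -> b = 2; heap: [0-1 ALLOC][2-17 ALLOC][18-43 FREE]
Op 5: free(a) -> (freed a); heap: [0-1 FREE][2-17 ALLOC][18-43 FREE]
Op 6: b = realloc(b, 4) -> b = 2; heap: [0-1 FREE][2-5 ALLOC][6-43 FREE]

Answer: [0-1 FREE][2-5 ALLOC][6-43 FREE]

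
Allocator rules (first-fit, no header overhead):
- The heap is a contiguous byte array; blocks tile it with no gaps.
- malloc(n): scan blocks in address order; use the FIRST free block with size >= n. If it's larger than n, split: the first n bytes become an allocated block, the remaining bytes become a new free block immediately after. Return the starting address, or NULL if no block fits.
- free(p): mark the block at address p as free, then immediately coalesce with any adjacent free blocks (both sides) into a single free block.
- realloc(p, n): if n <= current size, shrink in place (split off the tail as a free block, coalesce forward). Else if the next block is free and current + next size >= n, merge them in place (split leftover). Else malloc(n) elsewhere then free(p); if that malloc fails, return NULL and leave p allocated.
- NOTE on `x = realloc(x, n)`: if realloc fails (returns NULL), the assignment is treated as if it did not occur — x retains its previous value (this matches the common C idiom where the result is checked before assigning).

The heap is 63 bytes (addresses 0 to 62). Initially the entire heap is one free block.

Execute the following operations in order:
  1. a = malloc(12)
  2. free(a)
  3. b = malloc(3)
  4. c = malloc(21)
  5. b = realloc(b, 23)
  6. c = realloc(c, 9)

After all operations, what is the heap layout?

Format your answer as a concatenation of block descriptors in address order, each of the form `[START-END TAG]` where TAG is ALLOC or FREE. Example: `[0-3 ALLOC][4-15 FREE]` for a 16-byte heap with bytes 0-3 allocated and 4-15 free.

Answer: [0-2 FREE][3-11 ALLOC][12-23 FREE][24-46 ALLOC][47-62 FREE]

Derivation:
Op 1: a = malloc(12) -> a = 0; heap: [0-11 ALLOC][12-62 FREE]
Op 2: free(a) -> (freed a); heap: [0-62 FREE]
Op 3: b = malloc(3) -> b = 0; heap: [0-2 ALLOC][3-62 FREE]
Op 4: c = malloc(21) -> c = 3; heap: [0-2 ALLOC][3-23 ALLOC][24-62 FREE]
Op 5: b = realloc(b, 23) -> b = 24; heap: [0-2 FREE][3-23 ALLOC][24-46 ALLOC][47-62 FREE]
Op 6: c = realloc(c, 9) -> c = 3; heap: [0-2 FREE][3-11 ALLOC][12-23 FREE][24-46 ALLOC][47-62 FREE]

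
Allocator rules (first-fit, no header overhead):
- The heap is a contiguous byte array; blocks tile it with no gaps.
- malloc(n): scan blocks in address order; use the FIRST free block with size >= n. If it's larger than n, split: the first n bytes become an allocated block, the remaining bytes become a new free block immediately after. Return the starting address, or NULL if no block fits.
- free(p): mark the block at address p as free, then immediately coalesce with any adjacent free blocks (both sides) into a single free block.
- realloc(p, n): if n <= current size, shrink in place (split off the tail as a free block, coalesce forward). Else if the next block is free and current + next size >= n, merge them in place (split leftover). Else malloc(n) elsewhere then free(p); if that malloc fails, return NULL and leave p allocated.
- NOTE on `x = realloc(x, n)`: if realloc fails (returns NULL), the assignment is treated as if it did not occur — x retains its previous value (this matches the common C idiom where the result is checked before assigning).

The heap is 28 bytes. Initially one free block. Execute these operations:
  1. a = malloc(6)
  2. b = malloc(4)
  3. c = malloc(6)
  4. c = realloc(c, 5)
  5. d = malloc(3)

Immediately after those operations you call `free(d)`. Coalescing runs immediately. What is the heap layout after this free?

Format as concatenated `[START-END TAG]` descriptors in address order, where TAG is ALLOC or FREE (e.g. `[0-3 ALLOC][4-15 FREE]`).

Op 1: a = malloc(6) -> a = 0; heap: [0-5 ALLOC][6-27 FREE]
Op 2: b = malloc(4) -> b = 6; heap: [0-5 ALLOC][6-9 ALLOC][10-27 FREE]
Op 3: c = malloc(6) -> c = 10; heap: [0-5 ALLOC][6-9 ALLOC][10-15 ALLOC][16-27 FREE]
Op 4: c = realloc(c, 5) -> c = 10; heap: [0-5 ALLOC][6-9 ALLOC][10-14 ALLOC][15-27 FREE]
Op 5: d = malloc(3) -> d = 15; heap: [0-5 ALLOC][6-9 ALLOC][10-14 ALLOC][15-17 ALLOC][18-27 FREE]
free(d): d = 15 -> block [15-17 ALLOC]; mark free, coalesce with adjacent free neighbors -> [0-5 ALLOC][6-9 ALLOC][10-14 ALLOC][15-27 FREE]

Answer: [0-5 ALLOC][6-9 ALLOC][10-14 ALLOC][15-27 FREE]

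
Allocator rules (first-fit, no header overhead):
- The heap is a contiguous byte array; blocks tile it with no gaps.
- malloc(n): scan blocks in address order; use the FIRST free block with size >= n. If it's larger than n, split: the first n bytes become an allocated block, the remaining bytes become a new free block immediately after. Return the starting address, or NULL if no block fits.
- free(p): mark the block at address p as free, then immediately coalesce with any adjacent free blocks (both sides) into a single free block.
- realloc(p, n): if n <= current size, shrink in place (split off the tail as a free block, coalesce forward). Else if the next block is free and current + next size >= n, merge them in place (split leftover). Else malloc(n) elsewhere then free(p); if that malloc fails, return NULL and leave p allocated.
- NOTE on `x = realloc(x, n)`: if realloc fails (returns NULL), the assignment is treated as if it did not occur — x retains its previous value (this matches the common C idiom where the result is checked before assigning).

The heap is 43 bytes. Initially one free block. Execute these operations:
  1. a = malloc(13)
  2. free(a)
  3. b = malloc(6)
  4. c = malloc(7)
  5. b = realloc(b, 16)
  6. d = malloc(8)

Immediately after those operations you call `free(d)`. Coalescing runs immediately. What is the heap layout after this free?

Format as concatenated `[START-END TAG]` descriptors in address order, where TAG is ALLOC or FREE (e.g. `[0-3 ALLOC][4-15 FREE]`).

Op 1: a = malloc(13) -> a = 0; heap: [0-12 ALLOC][13-42 FREE]
Op 2: free(a) -> (freed a); heap: [0-42 FREE]
Op 3: b = malloc(6) -> b = 0; heap: [0-5 ALLOC][6-42 FREE]
Op 4: c = malloc(7) -> c = 6; heap: [0-5 ALLOC][6-12 ALLOC][13-42 FREE]
Op 5: b = realloc(b, 16) -> b = 13; heap: [0-5 FREE][6-12 ALLOC][13-28 ALLOC][29-42 FREE]
Op 6: d = malloc(8) -> d = 29; heap: [0-5 FREE][6-12 ALLOC][13-28 ALLOC][29-36 ALLOC][37-42 FREE]
free(d): d = 29 -> block [29-36 ALLOC]; mark free, coalesce with adjacent free neighbors -> [0-5 FREE][6-12 ALLOC][13-28 ALLOC][29-42 FREE]

Answer: [0-5 FREE][6-12 ALLOC][13-28 ALLOC][29-42 FREE]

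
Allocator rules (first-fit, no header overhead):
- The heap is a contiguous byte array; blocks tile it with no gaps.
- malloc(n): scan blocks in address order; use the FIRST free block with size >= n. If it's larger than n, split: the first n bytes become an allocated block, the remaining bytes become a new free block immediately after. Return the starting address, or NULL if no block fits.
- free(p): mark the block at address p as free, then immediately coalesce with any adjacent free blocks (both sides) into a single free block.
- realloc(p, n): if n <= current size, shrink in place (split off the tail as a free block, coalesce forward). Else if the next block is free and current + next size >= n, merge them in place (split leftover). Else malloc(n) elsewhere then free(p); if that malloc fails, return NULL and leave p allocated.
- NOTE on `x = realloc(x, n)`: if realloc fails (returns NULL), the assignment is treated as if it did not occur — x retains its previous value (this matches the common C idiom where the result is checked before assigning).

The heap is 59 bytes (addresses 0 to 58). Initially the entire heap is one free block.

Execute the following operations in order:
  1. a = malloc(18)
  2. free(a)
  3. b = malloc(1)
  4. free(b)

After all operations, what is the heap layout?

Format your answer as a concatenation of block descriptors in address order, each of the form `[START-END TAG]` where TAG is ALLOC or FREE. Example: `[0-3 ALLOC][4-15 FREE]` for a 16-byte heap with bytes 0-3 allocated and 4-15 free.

Answer: [0-58 FREE]

Derivation:
Op 1: a = malloc(18) -> a = 0; heap: [0-17 ALLOC][18-58 FREE]
Op 2: free(a) -> (freed a); heap: [0-58 FREE]
Op 3: b = malloc(1) -> b = 0; heap: [0-0 ALLOC][1-58 FREE]
Op 4: free(b) -> (freed b); heap: [0-58 FREE]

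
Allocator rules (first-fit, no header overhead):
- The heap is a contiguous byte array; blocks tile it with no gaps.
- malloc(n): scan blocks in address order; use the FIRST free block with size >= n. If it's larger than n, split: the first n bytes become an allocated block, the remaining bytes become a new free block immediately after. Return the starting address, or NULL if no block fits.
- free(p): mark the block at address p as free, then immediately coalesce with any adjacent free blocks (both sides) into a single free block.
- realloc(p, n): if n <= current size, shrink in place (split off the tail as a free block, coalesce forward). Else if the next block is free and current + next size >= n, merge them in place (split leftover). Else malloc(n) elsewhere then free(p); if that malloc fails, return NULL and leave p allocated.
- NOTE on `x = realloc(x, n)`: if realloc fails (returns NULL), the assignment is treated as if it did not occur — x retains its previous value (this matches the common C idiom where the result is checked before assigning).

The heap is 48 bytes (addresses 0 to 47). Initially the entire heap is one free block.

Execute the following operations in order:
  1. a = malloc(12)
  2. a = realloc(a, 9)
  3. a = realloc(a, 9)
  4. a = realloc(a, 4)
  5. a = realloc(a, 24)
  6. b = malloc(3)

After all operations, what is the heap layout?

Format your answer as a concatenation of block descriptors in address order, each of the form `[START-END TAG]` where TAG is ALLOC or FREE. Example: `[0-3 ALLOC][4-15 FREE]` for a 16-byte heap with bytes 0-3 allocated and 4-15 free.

Op 1: a = malloc(12) -> a = 0; heap: [0-11 ALLOC][12-47 FREE]
Op 2: a = realloc(a, 9) -> a = 0; heap: [0-8 ALLOC][9-47 FREE]
Op 3: a = realloc(a, 9) -> a = 0; heap: [0-8 ALLOC][9-47 FREE]
Op 4: a = realloc(a, 4) -> a = 0; heap: [0-3 ALLOC][4-47 FREE]
Op 5: a = realloc(a, 24) -> a = 0; heap: [0-23 ALLOC][24-47 FREE]
Op 6: b = malloc(3) -> b = 24; heap: [0-23 ALLOC][24-26 ALLOC][27-47 FREE]

Answer: [0-23 ALLOC][24-26 ALLOC][27-47 FREE]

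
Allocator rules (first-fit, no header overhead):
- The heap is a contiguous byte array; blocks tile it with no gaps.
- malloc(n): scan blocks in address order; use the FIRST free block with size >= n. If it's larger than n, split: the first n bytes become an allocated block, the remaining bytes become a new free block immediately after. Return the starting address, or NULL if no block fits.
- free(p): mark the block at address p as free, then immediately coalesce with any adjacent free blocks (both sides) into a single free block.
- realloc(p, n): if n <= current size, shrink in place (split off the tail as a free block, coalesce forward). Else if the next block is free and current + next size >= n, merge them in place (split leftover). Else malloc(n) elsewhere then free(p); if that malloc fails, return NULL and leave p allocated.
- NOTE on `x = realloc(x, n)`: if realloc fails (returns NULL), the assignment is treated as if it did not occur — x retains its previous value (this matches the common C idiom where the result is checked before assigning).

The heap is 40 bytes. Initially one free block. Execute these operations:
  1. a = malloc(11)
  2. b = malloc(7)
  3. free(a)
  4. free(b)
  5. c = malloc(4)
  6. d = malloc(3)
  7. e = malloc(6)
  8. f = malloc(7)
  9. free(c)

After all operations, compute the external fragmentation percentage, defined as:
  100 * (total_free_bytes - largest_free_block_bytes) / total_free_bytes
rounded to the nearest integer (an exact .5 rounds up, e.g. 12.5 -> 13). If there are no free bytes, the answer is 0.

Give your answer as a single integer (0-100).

Answer: 17

Derivation:
Op 1: a = malloc(11) -> a = 0; heap: [0-10 ALLOC][11-39 FREE]
Op 2: b = malloc(7) -> b = 11; heap: [0-10 ALLOC][11-17 ALLOC][18-39 FREE]
Op 3: free(a) -> (freed a); heap: [0-10 FREE][11-17 ALLOC][18-39 FREE]
Op 4: free(b) -> (freed b); heap: [0-39 FREE]
Op 5: c = malloc(4) -> c = 0; heap: [0-3 ALLOC][4-39 FREE]
Op 6: d = malloc(3) -> d = 4; heap: [0-3 ALLOC][4-6 ALLOC][7-39 FREE]
Op 7: e = malloc(6) -> e = 7; heap: [0-3 ALLOC][4-6 ALLOC][7-12 ALLOC][13-39 FREE]
Op 8: f = malloc(7) -> f = 13; heap: [0-3 ALLOC][4-6 ALLOC][7-12 ALLOC][13-19 ALLOC][20-39 FREE]
Op 9: free(c) -> (freed c); heap: [0-3 FREE][4-6 ALLOC][7-12 ALLOC][13-19 ALLOC][20-39 FREE]
Free blocks: [4 20] total_free=24 largest=20 -> 100*(24-20)/24 = 400/24 ≈ 16.667 -> rounds to 17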